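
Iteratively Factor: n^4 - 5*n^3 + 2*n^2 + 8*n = (n)*(n^3 - 5*n^2 + 2*n + 8) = n*(n - 2)*(n^2 - 3*n - 4) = n*(n - 2)*(n + 1)*(n - 4)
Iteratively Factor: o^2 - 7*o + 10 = (o - 2)*(o - 5)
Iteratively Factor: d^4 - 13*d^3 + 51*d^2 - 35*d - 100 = (d - 5)*(d^3 - 8*d^2 + 11*d + 20) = (d - 5)^2*(d^2 - 3*d - 4) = (d - 5)^2*(d - 4)*(d + 1)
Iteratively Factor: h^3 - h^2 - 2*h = (h - 2)*(h^2 + h) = h*(h - 2)*(h + 1)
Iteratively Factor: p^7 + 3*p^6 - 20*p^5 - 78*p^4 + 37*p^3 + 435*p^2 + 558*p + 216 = (p - 4)*(p^6 + 7*p^5 + 8*p^4 - 46*p^3 - 147*p^2 - 153*p - 54) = (p - 4)*(p + 1)*(p^5 + 6*p^4 + 2*p^3 - 48*p^2 - 99*p - 54) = (p - 4)*(p + 1)*(p + 2)*(p^4 + 4*p^3 - 6*p^2 - 36*p - 27) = (p - 4)*(p - 3)*(p + 1)*(p + 2)*(p^3 + 7*p^2 + 15*p + 9) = (p - 4)*(p - 3)*(p + 1)^2*(p + 2)*(p^2 + 6*p + 9) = (p - 4)*(p - 3)*(p + 1)^2*(p + 2)*(p + 3)*(p + 3)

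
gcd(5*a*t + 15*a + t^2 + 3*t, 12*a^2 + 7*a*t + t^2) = 1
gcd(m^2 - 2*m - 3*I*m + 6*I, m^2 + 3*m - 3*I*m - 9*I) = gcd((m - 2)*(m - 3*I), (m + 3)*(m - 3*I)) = m - 3*I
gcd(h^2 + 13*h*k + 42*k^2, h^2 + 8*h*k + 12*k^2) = h + 6*k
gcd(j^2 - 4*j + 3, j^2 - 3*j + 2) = j - 1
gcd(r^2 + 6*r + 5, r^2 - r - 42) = 1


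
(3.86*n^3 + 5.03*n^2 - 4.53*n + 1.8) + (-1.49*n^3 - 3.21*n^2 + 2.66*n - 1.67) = 2.37*n^3 + 1.82*n^2 - 1.87*n + 0.13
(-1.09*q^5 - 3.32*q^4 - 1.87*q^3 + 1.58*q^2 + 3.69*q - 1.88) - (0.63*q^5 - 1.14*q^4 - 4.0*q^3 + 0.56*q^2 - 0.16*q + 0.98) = -1.72*q^5 - 2.18*q^4 + 2.13*q^3 + 1.02*q^2 + 3.85*q - 2.86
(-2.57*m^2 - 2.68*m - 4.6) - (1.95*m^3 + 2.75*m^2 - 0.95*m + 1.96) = -1.95*m^3 - 5.32*m^2 - 1.73*m - 6.56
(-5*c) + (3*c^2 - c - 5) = 3*c^2 - 6*c - 5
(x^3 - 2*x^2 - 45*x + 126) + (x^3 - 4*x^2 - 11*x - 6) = 2*x^3 - 6*x^2 - 56*x + 120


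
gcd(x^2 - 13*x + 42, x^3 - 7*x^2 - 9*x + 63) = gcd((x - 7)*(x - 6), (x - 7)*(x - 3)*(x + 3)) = x - 7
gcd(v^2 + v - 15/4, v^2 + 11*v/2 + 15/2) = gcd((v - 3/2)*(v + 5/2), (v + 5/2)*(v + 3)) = v + 5/2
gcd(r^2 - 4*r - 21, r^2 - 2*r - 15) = r + 3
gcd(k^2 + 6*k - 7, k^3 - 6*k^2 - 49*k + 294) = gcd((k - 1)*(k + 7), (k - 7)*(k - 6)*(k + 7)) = k + 7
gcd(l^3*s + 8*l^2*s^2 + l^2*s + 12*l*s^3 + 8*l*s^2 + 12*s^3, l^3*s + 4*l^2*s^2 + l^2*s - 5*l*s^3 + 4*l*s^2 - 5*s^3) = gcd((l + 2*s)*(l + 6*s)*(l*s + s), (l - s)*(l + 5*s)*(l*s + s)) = l*s + s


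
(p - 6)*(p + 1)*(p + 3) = p^3 - 2*p^2 - 21*p - 18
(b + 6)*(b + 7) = b^2 + 13*b + 42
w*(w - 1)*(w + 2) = w^3 + w^2 - 2*w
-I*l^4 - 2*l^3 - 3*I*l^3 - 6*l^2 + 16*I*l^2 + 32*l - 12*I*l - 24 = (l - 2)*(l + 6)*(l - 2*I)*(-I*l + I)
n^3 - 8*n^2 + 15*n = n*(n - 5)*(n - 3)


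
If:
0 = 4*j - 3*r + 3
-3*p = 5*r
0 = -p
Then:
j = -3/4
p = 0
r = 0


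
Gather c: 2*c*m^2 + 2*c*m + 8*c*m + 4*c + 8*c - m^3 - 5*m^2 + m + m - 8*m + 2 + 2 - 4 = c*(2*m^2 + 10*m + 12) - m^3 - 5*m^2 - 6*m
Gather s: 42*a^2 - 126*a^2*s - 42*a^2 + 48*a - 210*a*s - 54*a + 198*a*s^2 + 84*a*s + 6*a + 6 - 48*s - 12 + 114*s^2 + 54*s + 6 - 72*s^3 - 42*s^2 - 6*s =-72*s^3 + s^2*(198*a + 72) + s*(-126*a^2 - 126*a)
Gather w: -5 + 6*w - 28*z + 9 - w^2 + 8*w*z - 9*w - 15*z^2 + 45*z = -w^2 + w*(8*z - 3) - 15*z^2 + 17*z + 4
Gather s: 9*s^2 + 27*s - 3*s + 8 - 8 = 9*s^2 + 24*s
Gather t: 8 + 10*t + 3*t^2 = 3*t^2 + 10*t + 8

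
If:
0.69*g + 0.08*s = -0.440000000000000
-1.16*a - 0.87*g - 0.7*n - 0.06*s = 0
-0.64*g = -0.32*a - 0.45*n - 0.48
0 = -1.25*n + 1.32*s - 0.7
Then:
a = 2.33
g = -0.35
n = -3.22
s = -2.52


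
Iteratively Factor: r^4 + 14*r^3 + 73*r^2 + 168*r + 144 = (r + 3)*(r^3 + 11*r^2 + 40*r + 48) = (r + 3)*(r + 4)*(r^2 + 7*r + 12) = (r + 3)^2*(r + 4)*(r + 4)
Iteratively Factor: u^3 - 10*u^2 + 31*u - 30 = (u - 2)*(u^2 - 8*u + 15) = (u - 5)*(u - 2)*(u - 3)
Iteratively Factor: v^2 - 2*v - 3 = (v + 1)*(v - 3)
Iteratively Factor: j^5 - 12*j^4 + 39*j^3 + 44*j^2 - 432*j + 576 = (j + 3)*(j^4 - 15*j^3 + 84*j^2 - 208*j + 192) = (j - 4)*(j + 3)*(j^3 - 11*j^2 + 40*j - 48) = (j - 4)^2*(j + 3)*(j^2 - 7*j + 12) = (j - 4)^2*(j - 3)*(j + 3)*(j - 4)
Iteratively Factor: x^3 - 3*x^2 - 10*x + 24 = (x - 4)*(x^2 + x - 6) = (x - 4)*(x - 2)*(x + 3)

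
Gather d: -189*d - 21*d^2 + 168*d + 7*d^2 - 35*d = -14*d^2 - 56*d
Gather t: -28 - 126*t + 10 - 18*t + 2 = -144*t - 16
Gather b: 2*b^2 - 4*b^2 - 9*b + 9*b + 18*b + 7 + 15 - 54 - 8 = -2*b^2 + 18*b - 40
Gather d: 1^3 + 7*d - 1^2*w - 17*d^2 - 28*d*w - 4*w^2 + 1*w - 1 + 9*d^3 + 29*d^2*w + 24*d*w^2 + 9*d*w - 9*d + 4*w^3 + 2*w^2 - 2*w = 9*d^3 + d^2*(29*w - 17) + d*(24*w^2 - 19*w - 2) + 4*w^3 - 2*w^2 - 2*w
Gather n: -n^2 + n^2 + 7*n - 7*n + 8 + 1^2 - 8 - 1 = 0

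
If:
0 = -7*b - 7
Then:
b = -1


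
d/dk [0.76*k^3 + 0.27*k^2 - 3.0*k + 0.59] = 2.28*k^2 + 0.54*k - 3.0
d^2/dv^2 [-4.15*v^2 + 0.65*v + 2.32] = -8.30000000000000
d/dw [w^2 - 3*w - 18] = 2*w - 3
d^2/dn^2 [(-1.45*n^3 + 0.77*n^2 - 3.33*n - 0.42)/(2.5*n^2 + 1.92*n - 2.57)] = (-3.5527136788005e-15*n^4 - 78.34006*n^3 + 56.86278*n^2 - 197.93013*n - 31.185134)/(15.625*n^6 + 36.0*n^5 - 20.5395*n^4 - 66.938112*n^3 + 21.114606*n^2 + 38.044224*n - 16.974593)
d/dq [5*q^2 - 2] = 10*q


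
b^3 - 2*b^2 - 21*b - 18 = (b - 6)*(b + 1)*(b + 3)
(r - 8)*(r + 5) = r^2 - 3*r - 40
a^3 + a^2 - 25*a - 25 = (a - 5)*(a + 1)*(a + 5)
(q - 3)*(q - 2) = q^2 - 5*q + 6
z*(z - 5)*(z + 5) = z^3 - 25*z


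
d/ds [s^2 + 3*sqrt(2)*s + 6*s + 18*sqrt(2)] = 2*s + 3*sqrt(2) + 6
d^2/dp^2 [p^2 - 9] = 2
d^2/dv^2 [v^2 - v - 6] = 2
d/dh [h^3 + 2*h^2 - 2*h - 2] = 3*h^2 + 4*h - 2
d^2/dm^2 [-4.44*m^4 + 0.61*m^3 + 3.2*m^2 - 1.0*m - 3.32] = -53.28*m^2 + 3.66*m + 6.4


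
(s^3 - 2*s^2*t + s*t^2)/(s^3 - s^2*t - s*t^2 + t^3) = s/(s + t)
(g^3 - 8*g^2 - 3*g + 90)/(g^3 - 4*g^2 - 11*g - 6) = (g^2 - 2*g - 15)/(g^2 + 2*g + 1)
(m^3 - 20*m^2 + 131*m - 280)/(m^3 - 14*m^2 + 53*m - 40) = (m - 7)/(m - 1)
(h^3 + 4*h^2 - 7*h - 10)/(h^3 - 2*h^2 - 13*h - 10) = (h^2 + 3*h - 10)/(h^2 - 3*h - 10)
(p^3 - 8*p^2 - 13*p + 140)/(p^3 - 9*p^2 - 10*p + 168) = (p - 5)/(p - 6)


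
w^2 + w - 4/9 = (w - 1/3)*(w + 4/3)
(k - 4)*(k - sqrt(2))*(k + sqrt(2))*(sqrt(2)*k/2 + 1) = sqrt(2)*k^4/2 - 2*sqrt(2)*k^3 + k^3 - 4*k^2 - sqrt(2)*k^2 - 2*k + 4*sqrt(2)*k + 8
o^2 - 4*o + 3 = (o - 3)*(o - 1)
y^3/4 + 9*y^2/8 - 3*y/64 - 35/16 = (y/4 + 1)*(y - 5/4)*(y + 7/4)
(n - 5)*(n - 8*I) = n^2 - 5*n - 8*I*n + 40*I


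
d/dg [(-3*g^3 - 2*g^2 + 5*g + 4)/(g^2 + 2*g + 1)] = -3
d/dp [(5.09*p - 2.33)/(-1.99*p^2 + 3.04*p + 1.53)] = (10.1291*p^2 - 9.2734*p + 14.8709)/(3.9601*p^4 - 12.0992*p^3 + 3.1522*p^2 + 9.3024*p + 2.3409)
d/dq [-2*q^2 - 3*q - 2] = -4*q - 3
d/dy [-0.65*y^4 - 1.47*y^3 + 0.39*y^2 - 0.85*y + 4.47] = -2.6*y^3 - 4.41*y^2 + 0.78*y - 0.85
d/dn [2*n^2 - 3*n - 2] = 4*n - 3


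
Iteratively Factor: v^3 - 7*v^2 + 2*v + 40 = (v - 4)*(v^2 - 3*v - 10) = (v - 4)*(v + 2)*(v - 5)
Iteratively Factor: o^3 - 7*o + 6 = (o + 3)*(o^2 - 3*o + 2) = (o - 1)*(o + 3)*(o - 2)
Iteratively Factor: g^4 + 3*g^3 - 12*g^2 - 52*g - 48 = (g + 3)*(g^3 - 12*g - 16) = (g + 2)*(g + 3)*(g^2 - 2*g - 8) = (g + 2)^2*(g + 3)*(g - 4)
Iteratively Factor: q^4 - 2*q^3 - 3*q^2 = (q)*(q^3 - 2*q^2 - 3*q) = q*(q - 3)*(q^2 + q) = q^2*(q - 3)*(q + 1)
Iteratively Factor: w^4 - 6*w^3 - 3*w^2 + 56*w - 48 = (w - 4)*(w^3 - 2*w^2 - 11*w + 12) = (w - 4)*(w - 1)*(w^2 - w - 12) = (w - 4)^2*(w - 1)*(w + 3)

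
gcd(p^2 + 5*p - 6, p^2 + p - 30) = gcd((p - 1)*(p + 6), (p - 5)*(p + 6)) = p + 6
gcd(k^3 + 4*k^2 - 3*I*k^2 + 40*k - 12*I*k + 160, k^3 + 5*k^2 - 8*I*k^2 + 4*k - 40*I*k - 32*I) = k^2 + k*(4 - 8*I) - 32*I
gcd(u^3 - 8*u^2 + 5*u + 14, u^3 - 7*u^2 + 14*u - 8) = u - 2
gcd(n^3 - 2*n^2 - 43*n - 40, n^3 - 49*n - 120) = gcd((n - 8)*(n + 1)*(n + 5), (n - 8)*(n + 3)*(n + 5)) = n^2 - 3*n - 40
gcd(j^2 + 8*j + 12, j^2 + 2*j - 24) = j + 6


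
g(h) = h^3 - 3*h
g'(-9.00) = 240.00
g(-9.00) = -702.00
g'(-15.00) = 672.00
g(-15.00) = -3330.00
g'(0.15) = -2.93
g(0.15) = -0.45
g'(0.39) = -2.54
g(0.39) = -1.11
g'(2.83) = 21.03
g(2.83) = 14.18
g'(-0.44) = -2.42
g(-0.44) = 1.23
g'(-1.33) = 2.31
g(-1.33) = 1.64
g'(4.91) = 69.32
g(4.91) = 103.64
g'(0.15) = -2.93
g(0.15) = -0.45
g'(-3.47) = 33.12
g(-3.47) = -31.37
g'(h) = 3*h^2 - 3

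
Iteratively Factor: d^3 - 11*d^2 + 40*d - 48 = (d - 4)*(d^2 - 7*d + 12) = (d - 4)*(d - 3)*(d - 4)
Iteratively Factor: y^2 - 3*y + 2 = (y - 2)*(y - 1)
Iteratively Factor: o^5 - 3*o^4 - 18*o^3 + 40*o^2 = (o)*(o^4 - 3*o^3 - 18*o^2 + 40*o) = o^2*(o^3 - 3*o^2 - 18*o + 40) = o^2*(o - 5)*(o^2 + 2*o - 8) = o^2*(o - 5)*(o - 2)*(o + 4)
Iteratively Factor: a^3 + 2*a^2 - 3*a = (a + 3)*(a^2 - a) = (a - 1)*(a + 3)*(a)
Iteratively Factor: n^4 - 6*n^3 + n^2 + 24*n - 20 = (n + 2)*(n^3 - 8*n^2 + 17*n - 10) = (n - 5)*(n + 2)*(n^2 - 3*n + 2) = (n - 5)*(n - 2)*(n + 2)*(n - 1)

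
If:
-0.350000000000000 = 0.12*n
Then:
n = -2.92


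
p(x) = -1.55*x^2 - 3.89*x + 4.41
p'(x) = -3.1*x - 3.89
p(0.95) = -0.68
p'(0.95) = -6.84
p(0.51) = 2.02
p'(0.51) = -5.47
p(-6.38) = -33.86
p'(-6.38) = 15.89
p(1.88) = -8.38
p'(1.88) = -9.72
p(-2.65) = 3.83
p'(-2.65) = 4.32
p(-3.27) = 0.56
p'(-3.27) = 6.25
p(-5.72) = -24.05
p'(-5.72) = 13.84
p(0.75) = 0.62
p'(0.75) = -6.22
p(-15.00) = -285.99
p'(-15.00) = 42.61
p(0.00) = 4.41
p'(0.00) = -3.89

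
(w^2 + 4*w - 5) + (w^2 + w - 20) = 2*w^2 + 5*w - 25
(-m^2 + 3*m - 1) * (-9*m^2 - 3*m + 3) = 9*m^4 - 24*m^3 - 3*m^2 + 12*m - 3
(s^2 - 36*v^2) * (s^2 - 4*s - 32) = s^4 - 4*s^3 - 36*s^2*v^2 - 32*s^2 + 144*s*v^2 + 1152*v^2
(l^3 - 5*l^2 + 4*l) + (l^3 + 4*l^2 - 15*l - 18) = 2*l^3 - l^2 - 11*l - 18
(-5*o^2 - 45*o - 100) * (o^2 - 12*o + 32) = -5*o^4 + 15*o^3 + 280*o^2 - 240*o - 3200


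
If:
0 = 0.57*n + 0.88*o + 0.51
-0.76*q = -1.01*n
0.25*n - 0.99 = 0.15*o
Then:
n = 2.60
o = -2.26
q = 3.46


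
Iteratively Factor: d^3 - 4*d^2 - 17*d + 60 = (d - 5)*(d^2 + d - 12) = (d - 5)*(d - 3)*(d + 4)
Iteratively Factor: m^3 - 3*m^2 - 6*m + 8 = (m - 1)*(m^2 - 2*m - 8) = (m - 4)*(m - 1)*(m + 2)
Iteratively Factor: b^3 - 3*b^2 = (b)*(b^2 - 3*b) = b*(b - 3)*(b)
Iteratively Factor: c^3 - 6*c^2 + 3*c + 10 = (c - 2)*(c^2 - 4*c - 5) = (c - 5)*(c - 2)*(c + 1)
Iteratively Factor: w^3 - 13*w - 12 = (w + 3)*(w^2 - 3*w - 4) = (w + 1)*(w + 3)*(w - 4)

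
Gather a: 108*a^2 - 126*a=108*a^2 - 126*a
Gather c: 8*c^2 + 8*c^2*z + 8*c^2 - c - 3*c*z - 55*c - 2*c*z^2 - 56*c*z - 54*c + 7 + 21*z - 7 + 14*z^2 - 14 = c^2*(8*z + 16) + c*(-2*z^2 - 59*z - 110) + 14*z^2 + 21*z - 14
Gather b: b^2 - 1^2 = b^2 - 1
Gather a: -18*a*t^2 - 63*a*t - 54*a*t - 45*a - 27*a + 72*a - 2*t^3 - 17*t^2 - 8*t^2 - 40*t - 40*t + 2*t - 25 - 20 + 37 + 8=a*(-18*t^2 - 117*t) - 2*t^3 - 25*t^2 - 78*t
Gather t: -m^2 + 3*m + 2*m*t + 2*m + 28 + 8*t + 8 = -m^2 + 5*m + t*(2*m + 8) + 36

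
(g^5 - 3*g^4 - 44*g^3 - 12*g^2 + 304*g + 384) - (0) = g^5 - 3*g^4 - 44*g^3 - 12*g^2 + 304*g + 384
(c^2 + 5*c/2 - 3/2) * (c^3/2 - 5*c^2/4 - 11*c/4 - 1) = c^5/2 - 53*c^3/8 - 6*c^2 + 13*c/8 + 3/2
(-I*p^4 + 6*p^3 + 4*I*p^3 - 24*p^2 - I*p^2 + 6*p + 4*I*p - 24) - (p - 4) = -I*p^4 + 6*p^3 + 4*I*p^3 - 24*p^2 - I*p^2 + 5*p + 4*I*p - 20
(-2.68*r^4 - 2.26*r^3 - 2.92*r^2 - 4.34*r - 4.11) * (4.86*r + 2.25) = -13.0248*r^5 - 17.0136*r^4 - 19.2762*r^3 - 27.6624*r^2 - 29.7396*r - 9.2475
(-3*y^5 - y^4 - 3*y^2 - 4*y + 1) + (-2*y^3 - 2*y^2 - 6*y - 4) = -3*y^5 - y^4 - 2*y^3 - 5*y^2 - 10*y - 3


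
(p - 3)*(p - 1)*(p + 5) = p^3 + p^2 - 17*p + 15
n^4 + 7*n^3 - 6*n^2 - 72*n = n*(n - 3)*(n + 4)*(n + 6)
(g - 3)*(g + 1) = g^2 - 2*g - 3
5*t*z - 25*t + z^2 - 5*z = (5*t + z)*(z - 5)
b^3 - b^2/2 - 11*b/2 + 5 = (b - 2)*(b - 1)*(b + 5/2)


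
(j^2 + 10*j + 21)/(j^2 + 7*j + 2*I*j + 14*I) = (j + 3)/(j + 2*I)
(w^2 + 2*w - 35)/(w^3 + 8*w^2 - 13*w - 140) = (w - 5)/(w^2 + w - 20)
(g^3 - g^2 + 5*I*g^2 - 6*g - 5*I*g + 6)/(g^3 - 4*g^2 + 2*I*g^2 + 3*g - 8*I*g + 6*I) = (g + 3*I)/(g - 3)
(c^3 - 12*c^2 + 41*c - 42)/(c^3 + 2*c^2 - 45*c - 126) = (c^2 - 5*c + 6)/(c^2 + 9*c + 18)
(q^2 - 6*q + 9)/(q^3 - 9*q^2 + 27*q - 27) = 1/(q - 3)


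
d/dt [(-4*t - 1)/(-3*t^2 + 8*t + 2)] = 6*t*(-2*t - 1)/(9*t^4 - 48*t^3 + 52*t^2 + 32*t + 4)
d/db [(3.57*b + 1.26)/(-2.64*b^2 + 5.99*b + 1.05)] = (9.4248*b^2 + 6.6528*b - 3.7989)/(6.9696*b^4 - 31.6272*b^3 + 30.3361*b^2 + 12.579*b + 1.1025)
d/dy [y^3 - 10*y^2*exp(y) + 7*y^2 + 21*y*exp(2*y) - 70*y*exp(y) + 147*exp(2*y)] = -10*y^2*exp(y) + 3*y^2 + 42*y*exp(2*y) - 90*y*exp(y) + 14*y + 315*exp(2*y) - 70*exp(y)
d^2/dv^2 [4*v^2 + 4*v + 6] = 8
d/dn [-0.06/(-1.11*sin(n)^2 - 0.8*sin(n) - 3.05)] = -(0.1332*sin(n) + 0.048)*cos(n)/(1.11*sin(n)^2 + 0.8*sin(n) + 3.05)^2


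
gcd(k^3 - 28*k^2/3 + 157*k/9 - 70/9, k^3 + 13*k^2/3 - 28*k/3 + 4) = k - 2/3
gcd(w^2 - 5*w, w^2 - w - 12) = 1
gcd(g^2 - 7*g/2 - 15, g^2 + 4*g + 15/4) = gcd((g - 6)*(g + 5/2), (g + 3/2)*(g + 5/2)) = g + 5/2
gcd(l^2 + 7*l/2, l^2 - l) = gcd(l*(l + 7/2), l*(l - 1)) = l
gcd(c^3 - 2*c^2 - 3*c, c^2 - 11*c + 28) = 1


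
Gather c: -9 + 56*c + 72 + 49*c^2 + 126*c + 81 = 49*c^2 + 182*c + 144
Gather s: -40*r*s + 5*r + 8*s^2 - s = 5*r + 8*s^2 + s*(-40*r - 1)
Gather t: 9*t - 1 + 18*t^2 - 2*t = 18*t^2 + 7*t - 1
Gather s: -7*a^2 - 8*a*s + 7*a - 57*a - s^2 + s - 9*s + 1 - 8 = -7*a^2 - 50*a - s^2 + s*(-8*a - 8) - 7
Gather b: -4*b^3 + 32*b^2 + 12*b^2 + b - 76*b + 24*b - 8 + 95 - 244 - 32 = -4*b^3 + 44*b^2 - 51*b - 189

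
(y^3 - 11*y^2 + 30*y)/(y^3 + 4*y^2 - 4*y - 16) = y*(y^2 - 11*y + 30)/(y^3 + 4*y^2 - 4*y - 16)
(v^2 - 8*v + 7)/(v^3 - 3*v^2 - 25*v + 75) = (v^2 - 8*v + 7)/(v^3 - 3*v^2 - 25*v + 75)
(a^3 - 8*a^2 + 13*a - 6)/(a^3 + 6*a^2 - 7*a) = (a^2 - 7*a + 6)/(a*(a + 7))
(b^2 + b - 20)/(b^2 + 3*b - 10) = (b - 4)/(b - 2)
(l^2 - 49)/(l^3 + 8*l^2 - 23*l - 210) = (l - 7)/(l^2 + l - 30)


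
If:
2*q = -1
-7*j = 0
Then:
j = 0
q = -1/2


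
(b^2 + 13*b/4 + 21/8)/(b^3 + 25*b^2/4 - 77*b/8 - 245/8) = (2*b + 3)/(2*b^2 + 9*b - 35)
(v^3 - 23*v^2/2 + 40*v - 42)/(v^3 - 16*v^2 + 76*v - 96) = (v - 7/2)/(v - 8)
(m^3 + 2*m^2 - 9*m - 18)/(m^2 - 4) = (m^2 - 9)/(m - 2)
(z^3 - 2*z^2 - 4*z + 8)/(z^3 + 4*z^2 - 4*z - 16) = (z - 2)/(z + 4)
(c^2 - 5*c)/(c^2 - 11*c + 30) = c/(c - 6)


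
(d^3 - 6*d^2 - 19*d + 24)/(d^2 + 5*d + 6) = (d^2 - 9*d + 8)/(d + 2)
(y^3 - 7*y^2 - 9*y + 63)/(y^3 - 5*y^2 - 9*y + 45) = (y - 7)/(y - 5)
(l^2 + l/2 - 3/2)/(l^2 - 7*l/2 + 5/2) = (2*l + 3)/(2*l - 5)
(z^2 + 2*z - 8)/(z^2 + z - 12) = (z - 2)/(z - 3)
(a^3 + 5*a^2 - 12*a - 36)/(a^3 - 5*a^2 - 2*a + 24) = (a + 6)/(a - 4)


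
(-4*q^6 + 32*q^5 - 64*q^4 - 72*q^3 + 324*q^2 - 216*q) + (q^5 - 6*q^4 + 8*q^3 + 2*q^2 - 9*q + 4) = -4*q^6 + 33*q^5 - 70*q^4 - 64*q^3 + 326*q^2 - 225*q + 4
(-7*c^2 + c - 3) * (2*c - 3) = -14*c^3 + 23*c^2 - 9*c + 9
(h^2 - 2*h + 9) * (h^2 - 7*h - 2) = h^4 - 9*h^3 + 21*h^2 - 59*h - 18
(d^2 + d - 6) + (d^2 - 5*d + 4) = 2*d^2 - 4*d - 2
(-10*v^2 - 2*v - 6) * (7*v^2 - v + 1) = -70*v^4 - 4*v^3 - 50*v^2 + 4*v - 6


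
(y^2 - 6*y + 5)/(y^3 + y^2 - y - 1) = (y - 5)/(y^2 + 2*y + 1)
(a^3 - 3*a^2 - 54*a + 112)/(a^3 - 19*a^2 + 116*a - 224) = (a^2 + 5*a - 14)/(a^2 - 11*a + 28)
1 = 1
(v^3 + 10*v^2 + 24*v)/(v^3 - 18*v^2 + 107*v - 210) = v*(v^2 + 10*v + 24)/(v^3 - 18*v^2 + 107*v - 210)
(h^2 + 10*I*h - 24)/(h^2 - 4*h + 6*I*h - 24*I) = (h + 4*I)/(h - 4)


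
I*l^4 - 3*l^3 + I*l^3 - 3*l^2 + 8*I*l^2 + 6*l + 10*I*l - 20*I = (l + 2)*(l - 2*I)*(l + 5*I)*(I*l - I)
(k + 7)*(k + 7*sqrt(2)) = k^2 + 7*k + 7*sqrt(2)*k + 49*sqrt(2)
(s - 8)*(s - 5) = s^2 - 13*s + 40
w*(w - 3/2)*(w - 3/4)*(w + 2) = w^4 - w^3/4 - 27*w^2/8 + 9*w/4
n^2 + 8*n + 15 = (n + 3)*(n + 5)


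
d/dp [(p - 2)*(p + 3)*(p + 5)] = 3*p^2 + 12*p - 1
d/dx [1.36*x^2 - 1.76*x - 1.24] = 2.72*x - 1.76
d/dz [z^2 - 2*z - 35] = 2*z - 2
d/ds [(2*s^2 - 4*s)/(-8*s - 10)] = 2*(-2*s^2 - 5*s + 5)/(16*s^2 + 40*s + 25)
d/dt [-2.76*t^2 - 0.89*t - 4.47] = -5.52*t - 0.89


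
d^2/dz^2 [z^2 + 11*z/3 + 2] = 2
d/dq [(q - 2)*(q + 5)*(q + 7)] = 3*q^2 + 20*q + 11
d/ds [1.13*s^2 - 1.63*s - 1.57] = 2.26*s - 1.63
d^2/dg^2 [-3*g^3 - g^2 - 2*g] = -18*g - 2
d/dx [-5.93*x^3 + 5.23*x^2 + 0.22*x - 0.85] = -17.79*x^2 + 10.46*x + 0.22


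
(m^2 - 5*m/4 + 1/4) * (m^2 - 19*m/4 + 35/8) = m^4 - 6*m^3 + 169*m^2/16 - 213*m/32 + 35/32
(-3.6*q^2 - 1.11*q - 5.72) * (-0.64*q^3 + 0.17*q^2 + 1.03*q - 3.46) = 2.304*q^5 + 0.0983999999999999*q^4 - 0.2359*q^3 + 10.3403*q^2 - 2.051*q + 19.7912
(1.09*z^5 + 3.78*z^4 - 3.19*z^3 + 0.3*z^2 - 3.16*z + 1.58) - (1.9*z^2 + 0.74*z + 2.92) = 1.09*z^5 + 3.78*z^4 - 3.19*z^3 - 1.6*z^2 - 3.9*z - 1.34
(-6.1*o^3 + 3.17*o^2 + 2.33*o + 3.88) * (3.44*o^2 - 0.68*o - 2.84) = -20.984*o^5 + 15.0528*o^4 + 23.1836*o^3 + 2.76*o^2 - 9.2556*o - 11.0192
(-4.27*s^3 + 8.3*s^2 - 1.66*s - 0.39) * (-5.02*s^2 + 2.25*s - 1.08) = 21.4354*s^5 - 51.2735*s^4 + 31.6198*s^3 - 10.7412*s^2 + 0.9153*s + 0.4212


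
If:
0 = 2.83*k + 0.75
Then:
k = -0.27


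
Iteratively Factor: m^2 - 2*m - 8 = (m - 4)*(m + 2)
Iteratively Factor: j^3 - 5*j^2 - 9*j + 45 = (j - 5)*(j^2 - 9) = (j - 5)*(j + 3)*(j - 3)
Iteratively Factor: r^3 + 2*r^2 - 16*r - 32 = (r - 4)*(r^2 + 6*r + 8) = (r - 4)*(r + 2)*(r + 4)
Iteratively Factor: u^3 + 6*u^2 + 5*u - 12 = (u - 1)*(u^2 + 7*u + 12) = (u - 1)*(u + 3)*(u + 4)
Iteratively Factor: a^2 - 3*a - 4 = (a + 1)*(a - 4)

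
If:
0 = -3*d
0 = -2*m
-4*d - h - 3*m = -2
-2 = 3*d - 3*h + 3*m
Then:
No Solution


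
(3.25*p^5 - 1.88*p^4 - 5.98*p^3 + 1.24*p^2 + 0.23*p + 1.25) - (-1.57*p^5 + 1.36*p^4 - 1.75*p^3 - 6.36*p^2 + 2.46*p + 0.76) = 4.82*p^5 - 3.24*p^4 - 4.23*p^3 + 7.6*p^2 - 2.23*p + 0.49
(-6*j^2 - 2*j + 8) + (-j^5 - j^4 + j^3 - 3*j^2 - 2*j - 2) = -j^5 - j^4 + j^3 - 9*j^2 - 4*j + 6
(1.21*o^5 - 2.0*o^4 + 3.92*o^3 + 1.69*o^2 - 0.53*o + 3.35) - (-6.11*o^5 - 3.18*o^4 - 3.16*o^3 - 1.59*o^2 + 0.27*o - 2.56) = 7.32*o^5 + 1.18*o^4 + 7.08*o^3 + 3.28*o^2 - 0.8*o + 5.91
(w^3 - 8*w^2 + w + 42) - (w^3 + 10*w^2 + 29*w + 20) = -18*w^2 - 28*w + 22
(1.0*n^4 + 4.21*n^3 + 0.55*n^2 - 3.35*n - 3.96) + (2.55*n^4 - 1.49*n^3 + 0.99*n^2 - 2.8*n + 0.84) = 3.55*n^4 + 2.72*n^3 + 1.54*n^2 - 6.15*n - 3.12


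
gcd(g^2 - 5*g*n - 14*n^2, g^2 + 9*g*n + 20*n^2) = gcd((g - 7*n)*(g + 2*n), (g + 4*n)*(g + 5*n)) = 1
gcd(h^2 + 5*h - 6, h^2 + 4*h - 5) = h - 1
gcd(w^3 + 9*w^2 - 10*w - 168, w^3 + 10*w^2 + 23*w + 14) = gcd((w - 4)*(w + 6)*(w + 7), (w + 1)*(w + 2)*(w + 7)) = w + 7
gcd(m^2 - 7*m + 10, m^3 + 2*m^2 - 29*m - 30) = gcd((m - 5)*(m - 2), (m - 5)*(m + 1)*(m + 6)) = m - 5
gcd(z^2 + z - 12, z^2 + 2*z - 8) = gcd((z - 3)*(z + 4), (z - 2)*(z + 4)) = z + 4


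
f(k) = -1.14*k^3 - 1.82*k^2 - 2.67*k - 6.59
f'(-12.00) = -451.47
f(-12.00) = 1733.29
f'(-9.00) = -246.93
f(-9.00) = 701.08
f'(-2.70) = -17.77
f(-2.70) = 9.79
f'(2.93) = -42.70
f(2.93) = -58.71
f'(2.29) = -28.94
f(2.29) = -35.94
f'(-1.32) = -3.82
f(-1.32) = -3.61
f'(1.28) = -12.93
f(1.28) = -15.38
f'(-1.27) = -3.56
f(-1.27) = -3.80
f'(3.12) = -47.32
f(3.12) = -67.26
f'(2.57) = -34.61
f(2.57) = -44.82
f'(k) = -3.42*k^2 - 3.64*k - 2.67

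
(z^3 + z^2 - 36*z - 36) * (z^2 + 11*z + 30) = z^5 + 12*z^4 + 5*z^3 - 402*z^2 - 1476*z - 1080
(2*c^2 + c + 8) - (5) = 2*c^2 + c + 3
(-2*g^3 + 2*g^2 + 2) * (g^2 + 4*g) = -2*g^5 - 6*g^4 + 8*g^3 + 2*g^2 + 8*g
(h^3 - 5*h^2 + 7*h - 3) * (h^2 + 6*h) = h^5 + h^4 - 23*h^3 + 39*h^2 - 18*h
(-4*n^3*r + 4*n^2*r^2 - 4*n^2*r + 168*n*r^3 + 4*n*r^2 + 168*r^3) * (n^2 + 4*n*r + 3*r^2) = -4*n^5*r - 12*n^4*r^2 - 4*n^4*r + 172*n^3*r^3 - 12*n^3*r^2 + 684*n^2*r^4 + 172*n^2*r^3 + 504*n*r^5 + 684*n*r^4 + 504*r^5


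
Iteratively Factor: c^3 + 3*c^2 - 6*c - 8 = (c + 4)*(c^2 - c - 2) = (c - 2)*(c + 4)*(c + 1)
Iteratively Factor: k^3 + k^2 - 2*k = (k + 2)*(k^2 - k) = (k - 1)*(k + 2)*(k)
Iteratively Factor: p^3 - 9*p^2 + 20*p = (p - 5)*(p^2 - 4*p) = (p - 5)*(p - 4)*(p)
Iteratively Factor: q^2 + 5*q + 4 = (q + 4)*(q + 1)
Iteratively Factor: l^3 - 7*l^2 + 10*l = (l - 2)*(l^2 - 5*l) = l*(l - 2)*(l - 5)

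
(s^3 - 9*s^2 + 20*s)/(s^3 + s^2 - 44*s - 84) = s*(s^2 - 9*s + 20)/(s^3 + s^2 - 44*s - 84)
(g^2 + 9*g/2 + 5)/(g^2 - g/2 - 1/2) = (2*g^2 + 9*g + 10)/(2*g^2 - g - 1)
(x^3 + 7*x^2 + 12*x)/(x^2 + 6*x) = (x^2 + 7*x + 12)/(x + 6)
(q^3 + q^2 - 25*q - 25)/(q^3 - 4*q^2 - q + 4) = (q^2 - 25)/(q^2 - 5*q + 4)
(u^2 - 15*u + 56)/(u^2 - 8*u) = (u - 7)/u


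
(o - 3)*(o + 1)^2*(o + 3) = o^4 + 2*o^3 - 8*o^2 - 18*o - 9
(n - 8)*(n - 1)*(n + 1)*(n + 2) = n^4 - 6*n^3 - 17*n^2 + 6*n + 16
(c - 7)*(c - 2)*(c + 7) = c^3 - 2*c^2 - 49*c + 98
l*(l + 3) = l^2 + 3*l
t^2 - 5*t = t*(t - 5)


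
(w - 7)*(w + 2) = w^2 - 5*w - 14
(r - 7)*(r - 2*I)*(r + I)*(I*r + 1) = I*r^4 + 2*r^3 - 7*I*r^3 - 14*r^2 + I*r^2 + 2*r - 7*I*r - 14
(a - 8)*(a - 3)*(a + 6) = a^3 - 5*a^2 - 42*a + 144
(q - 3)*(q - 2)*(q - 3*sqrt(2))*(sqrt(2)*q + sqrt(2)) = sqrt(2)*q^4 - 6*q^3 - 4*sqrt(2)*q^3 + sqrt(2)*q^2 + 24*q^2 - 6*q + 6*sqrt(2)*q - 36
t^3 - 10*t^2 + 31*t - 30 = (t - 5)*(t - 3)*(t - 2)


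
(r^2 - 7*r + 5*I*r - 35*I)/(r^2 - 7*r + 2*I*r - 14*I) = (r + 5*I)/(r + 2*I)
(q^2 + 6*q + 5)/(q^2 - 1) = (q + 5)/(q - 1)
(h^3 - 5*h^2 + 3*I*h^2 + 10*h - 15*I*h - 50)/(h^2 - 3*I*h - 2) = (h^2 + 5*h*(-1 + I) - 25*I)/(h - I)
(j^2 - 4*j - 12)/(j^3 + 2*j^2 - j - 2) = (j - 6)/(j^2 - 1)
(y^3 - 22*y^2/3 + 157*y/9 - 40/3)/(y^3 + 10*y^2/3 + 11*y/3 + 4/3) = (9*y^3 - 66*y^2 + 157*y - 120)/(3*(3*y^3 + 10*y^2 + 11*y + 4))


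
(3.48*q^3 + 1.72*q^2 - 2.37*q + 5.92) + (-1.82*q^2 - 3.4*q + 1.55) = 3.48*q^3 - 0.1*q^2 - 5.77*q + 7.47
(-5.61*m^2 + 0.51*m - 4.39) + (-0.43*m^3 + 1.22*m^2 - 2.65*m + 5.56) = -0.43*m^3 - 4.39*m^2 - 2.14*m + 1.17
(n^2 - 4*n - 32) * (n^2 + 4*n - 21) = n^4 - 69*n^2 - 44*n + 672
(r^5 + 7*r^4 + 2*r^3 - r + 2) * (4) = 4*r^5 + 28*r^4 + 8*r^3 - 4*r + 8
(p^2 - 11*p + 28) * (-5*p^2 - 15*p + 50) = -5*p^4 + 40*p^3 + 75*p^2 - 970*p + 1400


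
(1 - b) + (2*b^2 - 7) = 2*b^2 - b - 6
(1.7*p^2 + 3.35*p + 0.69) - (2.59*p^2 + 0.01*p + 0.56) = -0.89*p^2 + 3.34*p + 0.13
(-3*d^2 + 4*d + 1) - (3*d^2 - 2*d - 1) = -6*d^2 + 6*d + 2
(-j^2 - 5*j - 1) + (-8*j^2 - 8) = -9*j^2 - 5*j - 9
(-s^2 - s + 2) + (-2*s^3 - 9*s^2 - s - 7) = -2*s^3 - 10*s^2 - 2*s - 5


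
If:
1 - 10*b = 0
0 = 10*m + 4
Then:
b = 1/10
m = -2/5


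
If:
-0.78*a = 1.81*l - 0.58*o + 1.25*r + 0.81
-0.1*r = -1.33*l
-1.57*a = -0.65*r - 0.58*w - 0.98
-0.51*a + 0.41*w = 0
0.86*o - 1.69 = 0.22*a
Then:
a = 0.99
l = -0.02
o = 2.22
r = -0.21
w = 1.23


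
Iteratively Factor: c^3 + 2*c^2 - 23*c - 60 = (c - 5)*(c^2 + 7*c + 12) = (c - 5)*(c + 3)*(c + 4)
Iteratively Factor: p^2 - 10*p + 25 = (p - 5)*(p - 5)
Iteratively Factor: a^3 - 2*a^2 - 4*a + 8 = (a - 2)*(a^2 - 4) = (a - 2)^2*(a + 2)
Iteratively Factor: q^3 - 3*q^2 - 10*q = (q + 2)*(q^2 - 5*q) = (q - 5)*(q + 2)*(q)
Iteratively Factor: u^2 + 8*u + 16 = (u + 4)*(u + 4)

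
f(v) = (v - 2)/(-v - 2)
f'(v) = 1/(-v - 2) + (v - 2)/(-v - 2)^2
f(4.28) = -0.36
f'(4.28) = -0.10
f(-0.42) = 1.53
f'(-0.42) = -1.60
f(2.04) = -0.01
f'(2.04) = -0.25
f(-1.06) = 3.26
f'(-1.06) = -4.53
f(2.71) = -0.15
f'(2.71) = -0.18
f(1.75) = 0.07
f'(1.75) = -0.28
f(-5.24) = -2.23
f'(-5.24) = -0.38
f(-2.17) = -24.53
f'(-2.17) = -138.41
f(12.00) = -0.71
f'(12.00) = -0.02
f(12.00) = -0.71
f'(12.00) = -0.02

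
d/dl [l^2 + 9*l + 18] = 2*l + 9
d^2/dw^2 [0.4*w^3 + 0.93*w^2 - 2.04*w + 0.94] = 2.4*w + 1.86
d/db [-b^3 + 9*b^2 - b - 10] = -3*b^2 + 18*b - 1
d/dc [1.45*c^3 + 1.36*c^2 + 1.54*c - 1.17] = 4.35*c^2 + 2.72*c + 1.54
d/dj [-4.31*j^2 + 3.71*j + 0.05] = 3.71 - 8.62*j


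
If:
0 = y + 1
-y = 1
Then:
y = -1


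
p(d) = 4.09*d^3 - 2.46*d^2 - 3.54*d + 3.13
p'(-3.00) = 121.65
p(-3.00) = -118.82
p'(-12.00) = 1822.38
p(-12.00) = -7376.15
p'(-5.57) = 404.54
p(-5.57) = -760.26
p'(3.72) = 147.95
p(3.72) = 166.47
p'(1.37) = 12.75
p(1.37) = 4.18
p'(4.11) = 183.50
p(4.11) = 230.98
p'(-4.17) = 230.34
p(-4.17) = -321.46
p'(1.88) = 30.58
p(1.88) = 14.96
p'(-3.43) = 157.69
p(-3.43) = -178.72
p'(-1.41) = 27.79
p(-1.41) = -8.23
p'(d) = 12.27*d^2 - 4.92*d - 3.54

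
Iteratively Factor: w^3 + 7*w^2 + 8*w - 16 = (w - 1)*(w^2 + 8*w + 16) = (w - 1)*(w + 4)*(w + 4)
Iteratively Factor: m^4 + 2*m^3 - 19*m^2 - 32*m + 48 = (m + 3)*(m^3 - m^2 - 16*m + 16) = (m + 3)*(m + 4)*(m^2 - 5*m + 4) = (m - 4)*(m + 3)*(m + 4)*(m - 1)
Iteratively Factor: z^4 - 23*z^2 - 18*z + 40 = (z - 5)*(z^3 + 5*z^2 + 2*z - 8) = (z - 5)*(z + 2)*(z^2 + 3*z - 4) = (z - 5)*(z - 1)*(z + 2)*(z + 4)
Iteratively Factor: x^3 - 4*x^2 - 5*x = (x + 1)*(x^2 - 5*x) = (x - 5)*(x + 1)*(x)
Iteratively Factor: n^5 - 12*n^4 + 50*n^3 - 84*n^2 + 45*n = (n - 1)*(n^4 - 11*n^3 + 39*n^2 - 45*n) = (n - 3)*(n - 1)*(n^3 - 8*n^2 + 15*n) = n*(n - 3)*(n - 1)*(n^2 - 8*n + 15) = n*(n - 5)*(n - 3)*(n - 1)*(n - 3)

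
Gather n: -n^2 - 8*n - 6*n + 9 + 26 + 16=-n^2 - 14*n + 51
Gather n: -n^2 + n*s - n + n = -n^2 + n*s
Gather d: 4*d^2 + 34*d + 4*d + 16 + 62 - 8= 4*d^2 + 38*d + 70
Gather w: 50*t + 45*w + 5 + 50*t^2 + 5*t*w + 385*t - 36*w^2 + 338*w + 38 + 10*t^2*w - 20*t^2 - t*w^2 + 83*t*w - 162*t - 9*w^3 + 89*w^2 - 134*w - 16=30*t^2 + 273*t - 9*w^3 + w^2*(53 - t) + w*(10*t^2 + 88*t + 249) + 27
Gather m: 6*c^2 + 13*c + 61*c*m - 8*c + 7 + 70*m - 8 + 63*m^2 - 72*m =6*c^2 + 5*c + 63*m^2 + m*(61*c - 2) - 1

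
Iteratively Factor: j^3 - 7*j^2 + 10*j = (j)*(j^2 - 7*j + 10) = j*(j - 5)*(j - 2)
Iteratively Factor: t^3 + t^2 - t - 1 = (t + 1)*(t^2 - 1) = (t - 1)*(t + 1)*(t + 1)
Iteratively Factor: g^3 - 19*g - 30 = (g + 3)*(g^2 - 3*g - 10) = (g + 2)*(g + 3)*(g - 5)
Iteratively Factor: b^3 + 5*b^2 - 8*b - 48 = (b - 3)*(b^2 + 8*b + 16) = (b - 3)*(b + 4)*(b + 4)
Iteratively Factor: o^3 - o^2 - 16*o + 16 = (o - 4)*(o^2 + 3*o - 4) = (o - 4)*(o - 1)*(o + 4)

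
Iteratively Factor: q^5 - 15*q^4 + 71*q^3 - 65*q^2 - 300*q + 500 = (q - 5)*(q^4 - 10*q^3 + 21*q^2 + 40*q - 100) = (q - 5)^2*(q^3 - 5*q^2 - 4*q + 20) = (q - 5)^2*(q + 2)*(q^2 - 7*q + 10) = (q - 5)^2*(q - 2)*(q + 2)*(q - 5)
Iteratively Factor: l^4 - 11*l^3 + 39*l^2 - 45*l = (l - 5)*(l^3 - 6*l^2 + 9*l) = (l - 5)*(l - 3)*(l^2 - 3*l) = l*(l - 5)*(l - 3)*(l - 3)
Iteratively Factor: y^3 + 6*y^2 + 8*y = (y)*(y^2 + 6*y + 8) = y*(y + 2)*(y + 4)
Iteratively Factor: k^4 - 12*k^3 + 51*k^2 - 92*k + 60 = (k - 5)*(k^3 - 7*k^2 + 16*k - 12) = (k - 5)*(k - 3)*(k^2 - 4*k + 4) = (k - 5)*(k - 3)*(k - 2)*(k - 2)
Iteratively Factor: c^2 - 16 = (c - 4)*(c + 4)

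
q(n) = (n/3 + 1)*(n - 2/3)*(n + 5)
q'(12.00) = 205.89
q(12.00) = 963.33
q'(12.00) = 205.89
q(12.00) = 963.33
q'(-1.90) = -2.46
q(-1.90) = -2.92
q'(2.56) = 22.29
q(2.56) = 26.53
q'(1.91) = 16.21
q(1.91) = 14.06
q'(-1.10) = -0.95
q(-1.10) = -4.36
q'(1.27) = 11.04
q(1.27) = 5.38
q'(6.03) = 69.06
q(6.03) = 178.06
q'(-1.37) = -1.60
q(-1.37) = -4.02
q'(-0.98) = -0.61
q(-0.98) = -4.46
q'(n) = (n/3 + 1)*(n - 2/3) + (n/3 + 1)*(n + 5) + (n - 2/3)*(n + 5)/3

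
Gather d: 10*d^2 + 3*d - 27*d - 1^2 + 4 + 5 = 10*d^2 - 24*d + 8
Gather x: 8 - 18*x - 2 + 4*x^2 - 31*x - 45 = 4*x^2 - 49*x - 39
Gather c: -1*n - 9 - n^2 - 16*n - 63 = -n^2 - 17*n - 72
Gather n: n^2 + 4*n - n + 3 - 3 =n^2 + 3*n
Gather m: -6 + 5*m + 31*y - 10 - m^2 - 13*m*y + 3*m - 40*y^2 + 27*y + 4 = -m^2 + m*(8 - 13*y) - 40*y^2 + 58*y - 12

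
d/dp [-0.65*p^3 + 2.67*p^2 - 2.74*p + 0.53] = -1.95*p^2 + 5.34*p - 2.74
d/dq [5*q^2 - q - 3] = 10*q - 1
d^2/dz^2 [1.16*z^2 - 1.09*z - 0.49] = 2.32000000000000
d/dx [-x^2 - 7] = -2*x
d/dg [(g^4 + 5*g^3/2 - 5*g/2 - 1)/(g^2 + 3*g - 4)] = (4*g^3 + 31*g^2 + 56*g + 26)/(2*(g^2 + 8*g + 16))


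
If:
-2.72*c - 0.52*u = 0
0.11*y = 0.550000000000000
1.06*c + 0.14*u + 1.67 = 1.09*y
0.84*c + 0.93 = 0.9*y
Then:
No Solution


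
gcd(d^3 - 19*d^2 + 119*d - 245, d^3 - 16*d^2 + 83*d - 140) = d^2 - 12*d + 35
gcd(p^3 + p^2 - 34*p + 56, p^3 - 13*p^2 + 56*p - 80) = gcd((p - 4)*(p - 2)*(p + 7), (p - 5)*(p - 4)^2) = p - 4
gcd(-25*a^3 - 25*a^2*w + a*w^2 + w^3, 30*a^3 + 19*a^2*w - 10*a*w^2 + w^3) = -5*a^2 - 4*a*w + w^2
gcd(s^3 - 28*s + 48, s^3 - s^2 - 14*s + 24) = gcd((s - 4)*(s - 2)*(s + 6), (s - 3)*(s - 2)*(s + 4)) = s - 2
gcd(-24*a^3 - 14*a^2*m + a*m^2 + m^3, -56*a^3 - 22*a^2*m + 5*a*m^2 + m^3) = 8*a^2 + 2*a*m - m^2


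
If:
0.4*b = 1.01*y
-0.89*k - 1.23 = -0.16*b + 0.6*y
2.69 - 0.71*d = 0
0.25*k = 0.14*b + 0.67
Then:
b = -6.28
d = 3.79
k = -0.83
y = -2.49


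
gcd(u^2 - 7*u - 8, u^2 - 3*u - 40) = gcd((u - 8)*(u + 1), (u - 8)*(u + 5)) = u - 8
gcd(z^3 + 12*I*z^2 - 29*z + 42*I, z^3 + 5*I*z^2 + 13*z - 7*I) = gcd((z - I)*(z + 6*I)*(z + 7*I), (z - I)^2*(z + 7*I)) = z^2 + 6*I*z + 7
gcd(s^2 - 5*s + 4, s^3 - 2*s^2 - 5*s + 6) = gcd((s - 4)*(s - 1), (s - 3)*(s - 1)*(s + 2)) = s - 1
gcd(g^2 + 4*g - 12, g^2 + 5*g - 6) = g + 6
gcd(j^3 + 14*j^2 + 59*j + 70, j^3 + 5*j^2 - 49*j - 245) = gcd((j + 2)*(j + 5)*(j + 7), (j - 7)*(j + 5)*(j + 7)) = j^2 + 12*j + 35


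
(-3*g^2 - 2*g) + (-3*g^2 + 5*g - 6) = -6*g^2 + 3*g - 6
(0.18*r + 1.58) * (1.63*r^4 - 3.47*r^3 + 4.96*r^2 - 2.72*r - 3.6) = 0.2934*r^5 + 1.9508*r^4 - 4.5898*r^3 + 7.3472*r^2 - 4.9456*r - 5.688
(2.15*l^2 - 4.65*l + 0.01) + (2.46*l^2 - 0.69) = 4.61*l^2 - 4.65*l - 0.68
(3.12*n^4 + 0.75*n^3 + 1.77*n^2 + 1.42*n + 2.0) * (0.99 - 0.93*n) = -2.9016*n^5 + 2.3913*n^4 - 0.9036*n^3 + 0.4317*n^2 - 0.4542*n + 1.98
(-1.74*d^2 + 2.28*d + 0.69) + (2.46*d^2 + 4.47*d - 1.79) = 0.72*d^2 + 6.75*d - 1.1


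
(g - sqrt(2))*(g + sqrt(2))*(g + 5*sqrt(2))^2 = g^4 + 10*sqrt(2)*g^3 + 48*g^2 - 20*sqrt(2)*g - 100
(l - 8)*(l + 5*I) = l^2 - 8*l + 5*I*l - 40*I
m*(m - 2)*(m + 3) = m^3 + m^2 - 6*m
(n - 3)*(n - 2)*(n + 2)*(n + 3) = n^4 - 13*n^2 + 36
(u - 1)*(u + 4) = u^2 + 3*u - 4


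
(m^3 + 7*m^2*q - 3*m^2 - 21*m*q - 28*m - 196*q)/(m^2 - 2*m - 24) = (m^2 + 7*m*q - 7*m - 49*q)/(m - 6)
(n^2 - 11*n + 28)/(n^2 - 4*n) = (n - 7)/n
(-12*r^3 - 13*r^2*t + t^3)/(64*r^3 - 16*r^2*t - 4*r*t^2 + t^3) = (-3*r^2 - 4*r*t - t^2)/(16*r^2 - t^2)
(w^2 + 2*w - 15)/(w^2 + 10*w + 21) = (w^2 + 2*w - 15)/(w^2 + 10*w + 21)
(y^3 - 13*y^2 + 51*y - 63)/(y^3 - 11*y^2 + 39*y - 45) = (y - 7)/(y - 5)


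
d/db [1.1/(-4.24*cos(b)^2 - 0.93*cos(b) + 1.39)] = -(9.328*cos(b) + 1.023)*sin(b)/(4.24*cos(b)^2 + 0.93*cos(b) - 1.39)^2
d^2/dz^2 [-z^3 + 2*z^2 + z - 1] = 4 - 6*z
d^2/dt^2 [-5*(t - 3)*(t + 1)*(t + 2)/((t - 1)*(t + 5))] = 20*(-7*t^3 + 39*t^2 + 51*t + 133)/(t^6 + 12*t^5 + 33*t^4 - 56*t^3 - 165*t^2 + 300*t - 125)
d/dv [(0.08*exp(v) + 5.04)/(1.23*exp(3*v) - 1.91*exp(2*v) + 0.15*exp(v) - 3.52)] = (-0.1968*exp(3*v) - 18.4448*exp(2*v) + 19.2528*exp(v) - 1.0376)*exp(v)/(1.5129*exp(6*v) - 4.6986*exp(5*v) + 4.0171*exp(4*v) - 9.2322*exp(3*v) + 13.4689*exp(2*v) - 1.056*exp(v) + 12.3904)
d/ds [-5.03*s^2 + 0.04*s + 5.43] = 0.04 - 10.06*s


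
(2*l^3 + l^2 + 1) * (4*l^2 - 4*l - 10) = 8*l^5 - 4*l^4 - 24*l^3 - 6*l^2 - 4*l - 10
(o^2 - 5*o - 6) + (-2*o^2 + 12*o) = -o^2 + 7*o - 6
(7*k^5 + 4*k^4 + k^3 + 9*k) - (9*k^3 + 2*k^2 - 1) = 7*k^5 + 4*k^4 - 8*k^3 - 2*k^2 + 9*k + 1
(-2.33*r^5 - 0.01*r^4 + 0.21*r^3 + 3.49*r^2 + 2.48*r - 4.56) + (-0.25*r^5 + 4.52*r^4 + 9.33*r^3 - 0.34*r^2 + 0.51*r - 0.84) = -2.58*r^5 + 4.51*r^4 + 9.54*r^3 + 3.15*r^2 + 2.99*r - 5.4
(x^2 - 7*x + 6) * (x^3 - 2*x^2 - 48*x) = x^5 - 9*x^4 - 28*x^3 + 324*x^2 - 288*x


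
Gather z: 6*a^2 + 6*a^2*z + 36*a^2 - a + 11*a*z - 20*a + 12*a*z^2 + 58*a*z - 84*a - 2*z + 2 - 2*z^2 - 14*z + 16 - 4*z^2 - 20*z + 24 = 42*a^2 - 105*a + z^2*(12*a - 6) + z*(6*a^2 + 69*a - 36) + 42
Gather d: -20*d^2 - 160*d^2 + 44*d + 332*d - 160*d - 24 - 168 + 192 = -180*d^2 + 216*d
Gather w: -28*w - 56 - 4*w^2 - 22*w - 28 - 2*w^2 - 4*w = -6*w^2 - 54*w - 84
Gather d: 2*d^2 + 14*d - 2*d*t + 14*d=2*d^2 + d*(28 - 2*t)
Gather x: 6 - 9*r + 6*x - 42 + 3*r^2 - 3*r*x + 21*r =3*r^2 + 12*r + x*(6 - 3*r) - 36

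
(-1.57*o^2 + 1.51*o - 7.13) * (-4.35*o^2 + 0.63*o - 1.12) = 6.8295*o^4 - 7.5576*o^3 + 33.7252*o^2 - 6.1831*o + 7.9856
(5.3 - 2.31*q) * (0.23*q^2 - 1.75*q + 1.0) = -0.5313*q^3 + 5.2615*q^2 - 11.585*q + 5.3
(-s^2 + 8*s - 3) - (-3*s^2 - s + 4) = 2*s^2 + 9*s - 7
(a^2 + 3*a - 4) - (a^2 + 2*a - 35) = a + 31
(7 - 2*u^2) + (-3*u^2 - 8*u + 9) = -5*u^2 - 8*u + 16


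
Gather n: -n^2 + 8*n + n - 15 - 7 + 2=-n^2 + 9*n - 20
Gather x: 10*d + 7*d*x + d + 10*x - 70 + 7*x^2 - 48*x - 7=11*d + 7*x^2 + x*(7*d - 38) - 77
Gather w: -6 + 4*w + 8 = 4*w + 2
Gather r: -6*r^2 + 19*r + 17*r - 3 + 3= -6*r^2 + 36*r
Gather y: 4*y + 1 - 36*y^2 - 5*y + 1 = -36*y^2 - y + 2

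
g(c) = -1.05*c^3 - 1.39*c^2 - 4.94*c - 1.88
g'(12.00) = -491.90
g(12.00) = -2075.72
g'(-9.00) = -235.07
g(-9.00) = 695.44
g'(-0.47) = -4.33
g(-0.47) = 0.24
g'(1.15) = -12.30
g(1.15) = -11.00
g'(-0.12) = -4.65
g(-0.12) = -1.31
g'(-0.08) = -4.74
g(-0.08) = -1.49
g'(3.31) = -48.65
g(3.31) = -71.54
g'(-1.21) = -6.19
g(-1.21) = 3.92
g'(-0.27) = -4.42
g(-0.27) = -0.63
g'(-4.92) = -67.51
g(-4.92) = 113.83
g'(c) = -3.15*c^2 - 2.78*c - 4.94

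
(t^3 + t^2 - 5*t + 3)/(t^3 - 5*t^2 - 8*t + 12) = (t^2 + 2*t - 3)/(t^2 - 4*t - 12)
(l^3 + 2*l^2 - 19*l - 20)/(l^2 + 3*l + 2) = (l^2 + l - 20)/(l + 2)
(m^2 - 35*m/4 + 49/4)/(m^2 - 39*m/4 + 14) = (m - 7)/(m - 8)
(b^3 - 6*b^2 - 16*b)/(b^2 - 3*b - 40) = b*(b + 2)/(b + 5)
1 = 1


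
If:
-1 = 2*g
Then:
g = -1/2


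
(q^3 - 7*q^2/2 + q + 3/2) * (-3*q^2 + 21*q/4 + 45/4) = -3*q^5 + 63*q^4/4 - 81*q^3/8 - 309*q^2/8 + 153*q/8 + 135/8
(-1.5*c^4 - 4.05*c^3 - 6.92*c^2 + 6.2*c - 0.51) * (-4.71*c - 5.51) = 7.065*c^5 + 27.3405*c^4 + 54.9087*c^3 + 8.9272*c^2 - 31.7599*c + 2.8101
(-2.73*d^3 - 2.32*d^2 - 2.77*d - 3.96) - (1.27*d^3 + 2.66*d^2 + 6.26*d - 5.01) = -4.0*d^3 - 4.98*d^2 - 9.03*d + 1.05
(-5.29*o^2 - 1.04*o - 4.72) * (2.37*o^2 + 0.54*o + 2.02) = -12.5373*o^4 - 5.3214*o^3 - 22.4338*o^2 - 4.6496*o - 9.5344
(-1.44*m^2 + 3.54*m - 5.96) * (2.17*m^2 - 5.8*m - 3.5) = -3.1248*m^4 + 16.0338*m^3 - 28.4252*m^2 + 22.178*m + 20.86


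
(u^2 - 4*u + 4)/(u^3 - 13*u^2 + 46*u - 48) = (u - 2)/(u^2 - 11*u + 24)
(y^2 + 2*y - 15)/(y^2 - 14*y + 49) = (y^2 + 2*y - 15)/(y^2 - 14*y + 49)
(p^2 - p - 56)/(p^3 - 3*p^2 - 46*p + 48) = (p + 7)/(p^2 + 5*p - 6)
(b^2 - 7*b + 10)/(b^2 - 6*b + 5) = (b - 2)/(b - 1)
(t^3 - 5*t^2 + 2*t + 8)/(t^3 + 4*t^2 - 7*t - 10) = (t - 4)/(t + 5)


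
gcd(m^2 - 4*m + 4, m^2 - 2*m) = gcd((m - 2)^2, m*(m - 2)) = m - 2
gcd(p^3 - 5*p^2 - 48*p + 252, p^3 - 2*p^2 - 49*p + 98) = p + 7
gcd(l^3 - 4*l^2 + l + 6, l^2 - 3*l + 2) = l - 2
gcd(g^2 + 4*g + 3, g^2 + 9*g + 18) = g + 3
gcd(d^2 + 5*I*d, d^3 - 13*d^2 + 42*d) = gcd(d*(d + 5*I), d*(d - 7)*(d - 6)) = d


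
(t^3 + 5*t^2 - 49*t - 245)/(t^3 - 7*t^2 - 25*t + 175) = (t + 7)/(t - 5)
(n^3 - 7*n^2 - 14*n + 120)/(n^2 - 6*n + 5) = (n^2 - 2*n - 24)/(n - 1)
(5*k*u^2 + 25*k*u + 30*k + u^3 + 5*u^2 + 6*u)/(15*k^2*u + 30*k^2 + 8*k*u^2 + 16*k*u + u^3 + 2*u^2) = (u + 3)/(3*k + u)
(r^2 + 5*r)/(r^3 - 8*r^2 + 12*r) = (r + 5)/(r^2 - 8*r + 12)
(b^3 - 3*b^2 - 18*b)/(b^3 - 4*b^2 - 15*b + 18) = b/(b - 1)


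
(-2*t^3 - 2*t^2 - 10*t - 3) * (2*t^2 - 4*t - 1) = -4*t^5 + 4*t^4 - 10*t^3 + 36*t^2 + 22*t + 3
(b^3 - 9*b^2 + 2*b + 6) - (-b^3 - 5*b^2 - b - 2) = 2*b^3 - 4*b^2 + 3*b + 8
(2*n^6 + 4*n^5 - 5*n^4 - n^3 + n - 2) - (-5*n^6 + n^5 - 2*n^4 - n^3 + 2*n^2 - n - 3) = 7*n^6 + 3*n^5 - 3*n^4 - 2*n^2 + 2*n + 1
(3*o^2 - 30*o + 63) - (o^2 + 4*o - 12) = 2*o^2 - 34*o + 75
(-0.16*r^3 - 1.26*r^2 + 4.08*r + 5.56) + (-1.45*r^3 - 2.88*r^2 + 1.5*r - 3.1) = -1.61*r^3 - 4.14*r^2 + 5.58*r + 2.46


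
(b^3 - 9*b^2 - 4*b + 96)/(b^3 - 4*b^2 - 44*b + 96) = (b^2 - b - 12)/(b^2 + 4*b - 12)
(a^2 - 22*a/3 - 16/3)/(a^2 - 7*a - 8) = (a + 2/3)/(a + 1)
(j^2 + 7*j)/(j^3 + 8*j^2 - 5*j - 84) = j/(j^2 + j - 12)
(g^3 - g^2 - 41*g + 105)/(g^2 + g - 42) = (g^2 - 8*g + 15)/(g - 6)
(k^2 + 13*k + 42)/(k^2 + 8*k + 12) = (k + 7)/(k + 2)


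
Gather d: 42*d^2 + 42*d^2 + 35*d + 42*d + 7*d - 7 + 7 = 84*d^2 + 84*d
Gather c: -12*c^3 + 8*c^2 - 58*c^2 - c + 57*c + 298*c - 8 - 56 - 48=-12*c^3 - 50*c^2 + 354*c - 112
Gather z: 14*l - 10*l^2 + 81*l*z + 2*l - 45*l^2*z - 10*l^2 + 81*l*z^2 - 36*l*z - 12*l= -20*l^2 + 81*l*z^2 + 4*l + z*(-45*l^2 + 45*l)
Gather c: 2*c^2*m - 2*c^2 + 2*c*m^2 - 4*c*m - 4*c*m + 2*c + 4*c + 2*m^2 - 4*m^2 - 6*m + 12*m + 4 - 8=c^2*(2*m - 2) + c*(2*m^2 - 8*m + 6) - 2*m^2 + 6*m - 4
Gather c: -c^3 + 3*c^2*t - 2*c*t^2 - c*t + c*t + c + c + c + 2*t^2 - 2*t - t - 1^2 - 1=-c^3 + 3*c^2*t + c*(3 - 2*t^2) + 2*t^2 - 3*t - 2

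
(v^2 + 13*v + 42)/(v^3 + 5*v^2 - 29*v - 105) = (v + 6)/(v^2 - 2*v - 15)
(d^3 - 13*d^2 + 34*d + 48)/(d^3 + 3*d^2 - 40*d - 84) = (d^2 - 7*d - 8)/(d^2 + 9*d + 14)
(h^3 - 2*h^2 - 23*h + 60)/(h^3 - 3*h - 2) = (-h^3 + 2*h^2 + 23*h - 60)/(-h^3 + 3*h + 2)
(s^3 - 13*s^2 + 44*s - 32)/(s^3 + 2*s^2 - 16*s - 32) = (s^2 - 9*s + 8)/(s^2 + 6*s + 8)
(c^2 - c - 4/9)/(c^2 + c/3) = (c - 4/3)/c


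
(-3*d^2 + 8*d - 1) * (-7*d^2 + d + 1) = 21*d^4 - 59*d^3 + 12*d^2 + 7*d - 1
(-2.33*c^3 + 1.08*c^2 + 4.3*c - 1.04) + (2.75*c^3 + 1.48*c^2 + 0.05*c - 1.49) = 0.42*c^3 + 2.56*c^2 + 4.35*c - 2.53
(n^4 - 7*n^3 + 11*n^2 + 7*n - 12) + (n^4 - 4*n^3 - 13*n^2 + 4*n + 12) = 2*n^4 - 11*n^3 - 2*n^2 + 11*n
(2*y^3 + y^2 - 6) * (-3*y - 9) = -6*y^4 - 21*y^3 - 9*y^2 + 18*y + 54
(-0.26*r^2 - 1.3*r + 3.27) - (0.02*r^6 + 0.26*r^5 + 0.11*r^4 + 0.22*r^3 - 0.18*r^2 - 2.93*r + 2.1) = -0.02*r^6 - 0.26*r^5 - 0.11*r^4 - 0.22*r^3 - 0.08*r^2 + 1.63*r + 1.17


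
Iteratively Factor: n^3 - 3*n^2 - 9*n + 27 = (n + 3)*(n^2 - 6*n + 9) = (n - 3)*(n + 3)*(n - 3)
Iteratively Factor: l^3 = (l)*(l^2) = l^2*(l)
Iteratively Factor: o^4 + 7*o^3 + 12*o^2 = (o + 4)*(o^3 + 3*o^2) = (o + 3)*(o + 4)*(o^2) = o*(o + 3)*(o + 4)*(o)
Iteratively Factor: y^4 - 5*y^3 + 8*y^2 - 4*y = (y - 2)*(y^3 - 3*y^2 + 2*y) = (y - 2)^2*(y^2 - y) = (y - 2)^2*(y - 1)*(y)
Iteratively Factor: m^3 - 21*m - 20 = (m + 4)*(m^2 - 4*m - 5) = (m + 1)*(m + 4)*(m - 5)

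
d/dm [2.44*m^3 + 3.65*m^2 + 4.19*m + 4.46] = 7.32*m^2 + 7.3*m + 4.19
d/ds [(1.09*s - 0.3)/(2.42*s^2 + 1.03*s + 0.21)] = (-2.6378*s^2 + 1.452*s + 0.5379)/(5.8564*s^4 + 4.9852*s^3 + 2.0773*s^2 + 0.4326*s + 0.0441)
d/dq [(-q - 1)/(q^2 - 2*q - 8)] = (-q^2 + 2*q + 2*(q - 1)*(q + 1) + 8)/(-q^2 + 2*q + 8)^2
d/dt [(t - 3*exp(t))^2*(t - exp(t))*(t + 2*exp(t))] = -5*t^3*exp(t) + 4*t^3 + 2*t^2*exp(2*t) - 15*t^2*exp(t) + 63*t*exp(3*t) + 2*t*exp(2*t) - 72*exp(4*t) + 21*exp(3*t)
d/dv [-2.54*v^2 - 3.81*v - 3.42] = -5.08*v - 3.81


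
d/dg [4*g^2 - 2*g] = 8*g - 2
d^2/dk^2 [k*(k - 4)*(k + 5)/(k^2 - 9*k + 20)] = 100/(k^3 - 15*k^2 + 75*k - 125)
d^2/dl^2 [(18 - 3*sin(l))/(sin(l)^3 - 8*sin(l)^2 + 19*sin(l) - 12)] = 6*(2*sin(l)^6 - 37*sin(l)^5 + 218*sin(l)^4 - 450*sin(l)^3 - 123*sin(l)^2 + 1482*sin(l) - 1362)/((sin(l) - 4)^3*(sin(l) - 3)^3*(sin(l) - 1)^2)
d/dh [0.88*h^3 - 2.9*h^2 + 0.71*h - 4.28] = 2.64*h^2 - 5.8*h + 0.71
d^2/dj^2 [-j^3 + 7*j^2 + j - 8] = 14 - 6*j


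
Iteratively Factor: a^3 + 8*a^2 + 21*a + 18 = (a + 2)*(a^2 + 6*a + 9) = (a + 2)*(a + 3)*(a + 3)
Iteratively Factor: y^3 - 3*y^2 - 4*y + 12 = (y - 3)*(y^2 - 4) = (y - 3)*(y - 2)*(y + 2)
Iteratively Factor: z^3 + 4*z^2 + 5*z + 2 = (z + 1)*(z^2 + 3*z + 2) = (z + 1)^2*(z + 2)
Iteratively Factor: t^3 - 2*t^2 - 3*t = (t)*(t^2 - 2*t - 3) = t*(t + 1)*(t - 3)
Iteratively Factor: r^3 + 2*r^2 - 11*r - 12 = (r + 1)*(r^2 + r - 12) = (r + 1)*(r + 4)*(r - 3)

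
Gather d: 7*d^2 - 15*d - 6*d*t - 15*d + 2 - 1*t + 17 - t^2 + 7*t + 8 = 7*d^2 + d*(-6*t - 30) - t^2 + 6*t + 27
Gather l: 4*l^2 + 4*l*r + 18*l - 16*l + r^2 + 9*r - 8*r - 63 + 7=4*l^2 + l*(4*r + 2) + r^2 + r - 56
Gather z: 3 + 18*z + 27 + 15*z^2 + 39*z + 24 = 15*z^2 + 57*z + 54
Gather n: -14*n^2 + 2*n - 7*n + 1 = -14*n^2 - 5*n + 1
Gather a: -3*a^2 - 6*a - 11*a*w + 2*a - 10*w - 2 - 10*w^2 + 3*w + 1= -3*a^2 + a*(-11*w - 4) - 10*w^2 - 7*w - 1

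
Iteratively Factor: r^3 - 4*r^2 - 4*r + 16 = (r - 4)*(r^2 - 4) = (r - 4)*(r - 2)*(r + 2)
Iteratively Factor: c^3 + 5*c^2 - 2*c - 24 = (c + 4)*(c^2 + c - 6) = (c + 3)*(c + 4)*(c - 2)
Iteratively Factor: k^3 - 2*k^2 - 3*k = (k + 1)*(k^2 - 3*k) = (k - 3)*(k + 1)*(k)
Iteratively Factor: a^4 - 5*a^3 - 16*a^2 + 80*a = (a - 5)*(a^3 - 16*a) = (a - 5)*(a + 4)*(a^2 - 4*a) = (a - 5)*(a - 4)*(a + 4)*(a)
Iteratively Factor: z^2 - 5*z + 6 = (z - 2)*(z - 3)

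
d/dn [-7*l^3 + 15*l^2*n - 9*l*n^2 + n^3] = 15*l^2 - 18*l*n + 3*n^2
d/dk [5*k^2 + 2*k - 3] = 10*k + 2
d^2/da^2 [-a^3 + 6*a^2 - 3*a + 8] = 12 - 6*a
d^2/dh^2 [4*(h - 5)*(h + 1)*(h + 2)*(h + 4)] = 48*h^2 + 48*h - 168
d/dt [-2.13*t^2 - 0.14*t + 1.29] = -4.26*t - 0.14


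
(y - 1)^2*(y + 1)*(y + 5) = y^4 + 4*y^3 - 6*y^2 - 4*y + 5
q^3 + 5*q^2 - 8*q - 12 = (q - 2)*(q + 1)*(q + 6)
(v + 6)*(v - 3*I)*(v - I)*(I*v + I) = I*v^4 + 4*v^3 + 7*I*v^3 + 28*v^2 + 3*I*v^2 + 24*v - 21*I*v - 18*I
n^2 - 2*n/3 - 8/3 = (n - 2)*(n + 4/3)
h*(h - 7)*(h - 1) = h^3 - 8*h^2 + 7*h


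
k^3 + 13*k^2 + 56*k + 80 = (k + 4)^2*(k + 5)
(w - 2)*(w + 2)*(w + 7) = w^3 + 7*w^2 - 4*w - 28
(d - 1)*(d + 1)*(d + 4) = d^3 + 4*d^2 - d - 4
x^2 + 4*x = x*(x + 4)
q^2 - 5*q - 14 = (q - 7)*(q + 2)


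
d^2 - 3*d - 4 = (d - 4)*(d + 1)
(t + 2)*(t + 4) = t^2 + 6*t + 8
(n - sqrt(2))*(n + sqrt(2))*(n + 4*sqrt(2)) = n^3 + 4*sqrt(2)*n^2 - 2*n - 8*sqrt(2)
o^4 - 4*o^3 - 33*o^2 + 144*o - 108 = (o - 6)*(o - 3)*(o - 1)*(o + 6)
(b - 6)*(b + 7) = b^2 + b - 42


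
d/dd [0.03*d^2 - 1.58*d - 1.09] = 0.06*d - 1.58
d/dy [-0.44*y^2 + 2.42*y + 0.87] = 2.42 - 0.88*y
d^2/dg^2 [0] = 0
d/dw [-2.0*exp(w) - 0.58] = -2.0*exp(w)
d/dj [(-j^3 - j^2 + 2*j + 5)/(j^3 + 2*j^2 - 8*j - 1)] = (-j^4 + 12*j^3 - 8*j^2 - 18*j + 38)/(j^6 + 4*j^5 - 12*j^4 - 34*j^3 + 60*j^2 + 16*j + 1)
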